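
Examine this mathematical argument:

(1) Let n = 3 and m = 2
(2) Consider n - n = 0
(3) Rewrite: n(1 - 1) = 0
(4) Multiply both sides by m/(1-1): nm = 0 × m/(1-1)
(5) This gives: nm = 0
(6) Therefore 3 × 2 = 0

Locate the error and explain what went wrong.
Step 4: Multiply both sides by m/(1-1): nm = 0 × m/(1-1)

Step 4 multiplies both sides by m/(1-1). However, 1-1 = 0, so this is multiplication by m/0, which is undefined. We cannot multiply by an undefined expression.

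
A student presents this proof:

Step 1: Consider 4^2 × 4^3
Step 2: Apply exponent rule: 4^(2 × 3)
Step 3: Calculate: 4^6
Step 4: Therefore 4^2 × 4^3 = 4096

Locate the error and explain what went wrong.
Step 2: Apply exponent rule: 4^(2 × 3)

Step 2 incorrectly states that a^b × a^c = a^(b×c). The correct rule is a^b × a^c = a^(b+c). The actual value is 4^2 × 4^3 = 4^5 = 1024, not 4^6 = 4096.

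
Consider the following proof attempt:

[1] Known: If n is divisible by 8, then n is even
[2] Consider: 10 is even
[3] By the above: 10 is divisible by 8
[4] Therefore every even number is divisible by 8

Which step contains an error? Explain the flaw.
Step 3: By the above: 10 is divisible by 8

Step 3 commits the fallacy of affirming the consequent. The known fact 'divisible by 8 → even' does NOT imply 'even → divisible by 8'. That would be the converse, which is false. For example, 10 is even but 10 ÷ 8 = 1.25, which is not an integer.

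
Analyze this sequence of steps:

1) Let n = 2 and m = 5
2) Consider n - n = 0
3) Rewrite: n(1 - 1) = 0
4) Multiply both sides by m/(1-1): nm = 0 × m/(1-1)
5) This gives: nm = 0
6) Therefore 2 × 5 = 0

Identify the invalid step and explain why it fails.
Step 4: Multiply both sides by m/(1-1): nm = 0 × m/(1-1)

Step 4 multiplies both sides by m/(1-1). However, 1-1 = 0, so this is multiplication by m/0, which is undefined. We cannot multiply by an undefined expression.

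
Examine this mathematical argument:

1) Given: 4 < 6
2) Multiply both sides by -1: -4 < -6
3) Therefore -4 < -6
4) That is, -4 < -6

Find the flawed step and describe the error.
Step 2: Multiply both sides by -1: -4 < -6

Step 2 multiplies both sides by -1 but fails to reverse the inequality sign. When multiplying (or dividing) an inequality by a negative number, the direction must be reversed. Since 4 < 6, we should get -4 > -6, i.e., -4 > -6.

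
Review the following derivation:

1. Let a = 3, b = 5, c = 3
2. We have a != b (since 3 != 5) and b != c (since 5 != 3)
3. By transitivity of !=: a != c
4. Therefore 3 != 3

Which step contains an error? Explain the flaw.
Step 3: By transitivity of !=: a != c

Step 3 incorrectly applies transitivity to the '!=' relation. Transitivity states: if a R b and b R c, then a R c. However, '!=' is not transitive. Counterexample: 3 != 5 and 5 != 3, but 3 = 3 (both equal 3). Transitivity holds for relations like <, <=, =, but not for !=.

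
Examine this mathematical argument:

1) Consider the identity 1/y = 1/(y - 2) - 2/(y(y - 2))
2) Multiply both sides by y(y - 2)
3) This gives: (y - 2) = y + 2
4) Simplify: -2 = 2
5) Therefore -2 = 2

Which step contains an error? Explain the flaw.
Step 3: This gives: (y - 2) = y + 2

Step 3 makes a sign error when clearing denominators. Multiplying -2/(y(y - 2)) by y(y - 2) gives -2, not +2. The correct result is (y - 2) = y - 2, which is trivially true, not (y - 2) = y + 2. (Step 1 is a valid identity: 1/(y - 2) - 2/(y(y - 2)) = (y - 2)/(y(y - 2)) = 1/y.)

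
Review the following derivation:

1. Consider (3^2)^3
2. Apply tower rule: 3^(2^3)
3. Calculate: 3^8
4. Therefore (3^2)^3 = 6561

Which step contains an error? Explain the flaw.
Step 2: Apply tower rule: 3^(2^3)

Step 2 incorrectly states that (a^b)^c = a^(b^c). The correct rule is (a^b)^c = a^(b×c). The actual value is (3^2)^3 = 3^6 = 729, not 3^8 = 6561.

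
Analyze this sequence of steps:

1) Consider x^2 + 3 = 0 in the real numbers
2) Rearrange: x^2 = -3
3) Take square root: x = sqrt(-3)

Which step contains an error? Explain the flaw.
Step 3: Take square root: x = sqrt(-3)

Step 3 takes the square root of -3, which is negative. In the real number system, the square root of a negative number is undefined. The equation x^2 + 3 = 0 has no real solutions. Square roots of negative numbers only exist in the complex numbers.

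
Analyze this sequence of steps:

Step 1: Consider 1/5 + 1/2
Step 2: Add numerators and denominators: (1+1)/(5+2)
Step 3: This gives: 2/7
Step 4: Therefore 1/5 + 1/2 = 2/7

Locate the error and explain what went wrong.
Step 2: Add numerators and denominators: (1+1)/(5+2)

Step 2 incorrectly adds fractions by separately adding numerators and denominators. This is wrong. The correct method requires a common denominator: 1/5 + 1/2 = (1×2 + 1×5)/(5×2) = 7/10 = 7/10. The method used gives 2/7, which is different.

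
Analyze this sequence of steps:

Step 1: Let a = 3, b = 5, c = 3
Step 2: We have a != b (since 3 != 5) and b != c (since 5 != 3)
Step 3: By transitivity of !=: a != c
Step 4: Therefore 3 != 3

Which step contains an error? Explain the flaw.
Step 3: By transitivity of !=: a != c

Step 3 incorrectly applies transitivity to the '!=' relation. Transitivity states: if a R b and b R c, then a R c. However, '!=' is not transitive. Counterexample: 3 != 5 and 5 != 3, but 3 = 3 (both equal 3). Transitivity holds for relations like <, <=, =, but not for !=.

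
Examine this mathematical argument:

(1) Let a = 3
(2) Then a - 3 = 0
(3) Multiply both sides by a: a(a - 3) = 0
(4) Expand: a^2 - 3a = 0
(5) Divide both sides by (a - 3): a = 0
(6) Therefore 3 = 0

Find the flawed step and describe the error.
Step 5: Divide both sides by (a - 3): a = 0

Step 5 divides both sides by (a - 3). However, since a = 3, we have (a - 3) = 0. Division by zero is undefined, making this step invalid.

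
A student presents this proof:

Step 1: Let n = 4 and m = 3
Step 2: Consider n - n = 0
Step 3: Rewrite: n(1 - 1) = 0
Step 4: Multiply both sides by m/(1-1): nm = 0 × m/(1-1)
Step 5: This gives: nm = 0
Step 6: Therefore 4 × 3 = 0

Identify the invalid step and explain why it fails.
Step 4: Multiply both sides by m/(1-1): nm = 0 × m/(1-1)

Step 4 multiplies both sides by m/(1-1). However, 1-1 = 0, so this is multiplication by m/0, which is undefined. We cannot multiply by an undefined expression.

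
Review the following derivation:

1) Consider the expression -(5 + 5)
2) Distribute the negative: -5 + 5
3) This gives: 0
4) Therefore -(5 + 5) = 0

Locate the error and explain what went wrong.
Step 2: Distribute the negative: -5 + 5

Step 2 incorrectly distributes the negative sign. The correct distribution is -(5 + 5) = -5 - 5 = -10. The negative must be applied to both terms, not just the first. The error treats -(5 + 5) as -5 + 5, which equals 0 instead of -10.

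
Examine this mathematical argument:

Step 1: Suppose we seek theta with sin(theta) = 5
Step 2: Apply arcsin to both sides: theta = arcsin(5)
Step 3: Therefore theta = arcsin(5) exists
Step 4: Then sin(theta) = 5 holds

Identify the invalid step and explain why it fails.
Step 2: Apply arcsin to both sides: theta = arcsin(5)

Step 2 applies arcsin to 5. However, arcsin(x) is only defined for x in [-1, 1] because sin(theta) can only produce values in that range. Since |5| > 1, arcsin(5) is undefined. There is no angle whose sine equals 5.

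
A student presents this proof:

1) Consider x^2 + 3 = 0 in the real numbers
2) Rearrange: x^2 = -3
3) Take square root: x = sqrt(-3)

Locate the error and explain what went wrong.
Step 3: Take square root: x = sqrt(-3)

Step 3 takes the square root of -3, which is negative. In the real number system, the square root of a negative number is undefined. The equation x^2 + 3 = 0 has no real solutions. Square roots of negative numbers only exist in the complex numbers.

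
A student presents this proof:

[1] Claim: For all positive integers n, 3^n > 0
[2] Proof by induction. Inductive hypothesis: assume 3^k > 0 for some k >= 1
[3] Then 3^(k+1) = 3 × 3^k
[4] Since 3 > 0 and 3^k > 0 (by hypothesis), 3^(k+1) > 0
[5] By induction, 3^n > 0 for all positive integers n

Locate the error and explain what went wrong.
Step 5: By induction, 3^n > 0 for all positive integers n

Step 5 concludes the proof by induction, but no base case was ever established. A valid induction proof requires: (1) a base case proving 3^1 > 0, and (2) an inductive step showing IF 3^k > 0 THEN 3^(k+1) > 0. Steps 2-4 correctly establish the inductive step, but without the base case the conclusion in step 5 does not follow.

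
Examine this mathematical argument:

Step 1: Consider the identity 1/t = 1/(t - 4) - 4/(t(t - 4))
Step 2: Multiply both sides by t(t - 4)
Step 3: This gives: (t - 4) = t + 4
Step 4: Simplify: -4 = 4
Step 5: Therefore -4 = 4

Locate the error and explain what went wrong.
Step 3: This gives: (t - 4) = t + 4

Step 3 makes a sign error when clearing denominators. Multiplying -4/(t(t - 4)) by t(t - 4) gives -4, not +4. The correct result is (t - 4) = t - 4, which is trivially true, not (t - 4) = t + 4. (Step 1 is a valid identity: 1/(t - 4) - 4/(t(t - 4)) = (t - 4)/(t(t - 4)) = 1/t.)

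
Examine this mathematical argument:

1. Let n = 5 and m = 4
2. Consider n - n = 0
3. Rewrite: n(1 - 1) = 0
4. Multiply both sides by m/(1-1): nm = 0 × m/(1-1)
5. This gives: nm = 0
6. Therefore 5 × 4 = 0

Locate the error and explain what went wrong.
Step 4: Multiply both sides by m/(1-1): nm = 0 × m/(1-1)

Step 4 multiplies both sides by m/(1-1). However, 1-1 = 0, so this is multiplication by m/0, which is undefined. We cannot multiply by an undefined expression.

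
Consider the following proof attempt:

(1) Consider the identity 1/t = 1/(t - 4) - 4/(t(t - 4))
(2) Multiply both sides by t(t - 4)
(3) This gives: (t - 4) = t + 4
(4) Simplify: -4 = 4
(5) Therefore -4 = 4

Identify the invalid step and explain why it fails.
Step 3: This gives: (t - 4) = t + 4

Step 3 makes a sign error when clearing denominators. Multiplying -4/(t(t - 4)) by t(t - 4) gives -4, not +4. The correct result is (t - 4) = t - 4, which is trivially true, not (t - 4) = t + 4. (Step 1 is a valid identity: 1/(t - 4) - 4/(t(t - 4)) = (t - 4)/(t(t - 4)) = 1/t.)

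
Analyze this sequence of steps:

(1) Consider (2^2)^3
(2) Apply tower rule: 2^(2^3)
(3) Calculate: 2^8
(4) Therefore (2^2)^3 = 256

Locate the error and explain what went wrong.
Step 2: Apply tower rule: 2^(2^3)

Step 2 incorrectly states that (a^b)^c = a^(b^c). The correct rule is (a^b)^c = a^(b×c). The actual value is (2^2)^3 = 2^6 = 64, not 2^8 = 256.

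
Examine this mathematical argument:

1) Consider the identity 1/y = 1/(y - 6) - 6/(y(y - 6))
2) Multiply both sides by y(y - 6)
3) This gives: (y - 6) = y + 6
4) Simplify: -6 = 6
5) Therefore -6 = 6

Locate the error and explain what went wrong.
Step 3: This gives: (y - 6) = y + 6

Step 3 makes a sign error when clearing denominators. Multiplying -6/(y(y - 6)) by y(y - 6) gives -6, not +6. The correct result is (y - 6) = y - 6, which is trivially true, not (y - 6) = y + 6. (Step 1 is a valid identity: 1/(y - 6) - 6/(y(y - 6)) = (y - 6)/(y(y - 6)) = 1/y.)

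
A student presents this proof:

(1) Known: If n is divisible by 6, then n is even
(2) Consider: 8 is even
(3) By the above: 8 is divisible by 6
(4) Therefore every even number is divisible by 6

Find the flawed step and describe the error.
Step 3: By the above: 8 is divisible by 6

Step 3 commits the fallacy of affirming the consequent. The known fact 'divisible by 6 → even' does NOT imply 'even → divisible by 6'. That would be the converse, which is false. For example, 8 is even but 8 ÷ 6 = 1.33, which is not an integer.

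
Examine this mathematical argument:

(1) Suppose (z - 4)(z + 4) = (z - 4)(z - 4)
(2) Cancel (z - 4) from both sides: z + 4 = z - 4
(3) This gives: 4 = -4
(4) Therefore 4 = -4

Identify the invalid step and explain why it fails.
Step 2: Cancel (z - 4) from both sides: z + 4 = z - 4

Step 2 cancels (z - 4) from both sides. This is only valid if (z - 4) ≠ 0, i.e., z ≠ 4. When z = 4, both sides equal zero regardless of the other factors. The correct approach requires considering z = 4 as a separate case.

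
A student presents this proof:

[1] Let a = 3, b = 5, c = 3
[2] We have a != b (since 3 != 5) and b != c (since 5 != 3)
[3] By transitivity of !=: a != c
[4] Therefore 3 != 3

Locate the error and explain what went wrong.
Step 3: By transitivity of !=: a != c

Step 3 incorrectly applies transitivity to the '!=' relation. Transitivity states: if a R b and b R c, then a R c. However, '!=' is not transitive. Counterexample: 3 != 5 and 5 != 3, but 3 = 3 (both equal 3). Transitivity holds for relations like <, <=, =, but not for !=.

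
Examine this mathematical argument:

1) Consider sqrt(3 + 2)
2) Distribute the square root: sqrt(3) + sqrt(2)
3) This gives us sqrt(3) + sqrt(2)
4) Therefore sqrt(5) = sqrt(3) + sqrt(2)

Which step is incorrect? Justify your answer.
Step 2: Distribute the square root: sqrt(3) + sqrt(2)

Step 2 incorrectly 'distributes' the square root over addition. The square root function does not distribute: sqrt(a + b) ≠ sqrt(a) + sqrt(b). In fact, sqrt(3 + 2) = sqrt(5) ≈ 2.2361, while sqrt(3) + sqrt(2) ≈ 3.1463.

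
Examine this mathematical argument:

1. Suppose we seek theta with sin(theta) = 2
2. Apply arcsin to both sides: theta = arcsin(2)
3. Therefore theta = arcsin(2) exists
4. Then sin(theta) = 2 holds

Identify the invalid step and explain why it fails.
Step 2: Apply arcsin to both sides: theta = arcsin(2)

Step 2 applies arcsin to 2. However, arcsin(x) is only defined for x in [-1, 1] because sin(theta) can only produce values in that range. Since |2| > 1, arcsin(2) is undefined. There is no angle whose sine equals 2.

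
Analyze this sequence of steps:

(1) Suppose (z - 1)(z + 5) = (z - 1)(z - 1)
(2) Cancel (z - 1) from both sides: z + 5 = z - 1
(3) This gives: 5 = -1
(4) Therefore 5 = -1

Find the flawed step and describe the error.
Step 2: Cancel (z - 1) from both sides: z + 5 = z - 1

Step 2 cancels (z - 1) from both sides. This is only valid if (z - 1) ≠ 0, i.e., z ≠ 1. When z = 1, both sides equal zero regardless of the other factors. The correct approach requires considering z = 1 as a separate case.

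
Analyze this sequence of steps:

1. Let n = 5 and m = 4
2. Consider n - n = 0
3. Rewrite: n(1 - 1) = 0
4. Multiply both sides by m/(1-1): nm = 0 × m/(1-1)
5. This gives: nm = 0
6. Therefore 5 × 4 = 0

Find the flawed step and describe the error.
Step 4: Multiply both sides by m/(1-1): nm = 0 × m/(1-1)

Step 4 multiplies both sides by m/(1-1). However, 1-1 = 0, so this is multiplication by m/0, which is undefined. We cannot multiply by an undefined expression.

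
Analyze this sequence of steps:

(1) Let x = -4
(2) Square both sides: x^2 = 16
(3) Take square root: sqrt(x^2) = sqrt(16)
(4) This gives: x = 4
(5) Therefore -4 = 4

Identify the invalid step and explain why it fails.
Step 4: This gives: x = 4

Step 4 incorrectly states that sqrt(x^2) = x. The correct identity is sqrt(x^2) = |x|. Since x = -4 < 0, we have sqrt(x^2) = |-4| = 4, not x = -4.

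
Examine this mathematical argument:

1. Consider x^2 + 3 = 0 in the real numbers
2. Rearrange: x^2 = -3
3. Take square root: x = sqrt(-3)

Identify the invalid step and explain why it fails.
Step 3: Take square root: x = sqrt(-3)

Step 3 takes the square root of -3, which is negative. In the real number system, the square root of a negative number is undefined. The equation x^2 + 3 = 0 has no real solutions. Square roots of negative numbers only exist in the complex numbers.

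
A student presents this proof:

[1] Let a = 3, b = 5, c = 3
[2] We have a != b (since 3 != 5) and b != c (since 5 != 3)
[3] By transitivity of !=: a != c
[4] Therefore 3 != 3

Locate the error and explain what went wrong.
Step 3: By transitivity of !=: a != c

Step 3 incorrectly applies transitivity to the '!=' relation. Transitivity states: if a R b and b R c, then a R c. However, '!=' is not transitive. Counterexample: 3 != 5 and 5 != 3, but 3 = 3 (both equal 3). Transitivity holds for relations like <, <=, =, but not for !=.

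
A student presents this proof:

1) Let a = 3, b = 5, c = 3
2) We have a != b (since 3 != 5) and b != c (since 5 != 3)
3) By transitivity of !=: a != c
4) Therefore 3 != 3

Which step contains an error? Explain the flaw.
Step 3: By transitivity of !=: a != c

Step 3 incorrectly applies transitivity to the '!=' relation. Transitivity states: if a R b and b R c, then a R c. However, '!=' is not transitive. Counterexample: 3 != 5 and 5 != 3, but 3 = 3 (both equal 3). Transitivity holds for relations like <, <=, =, but not for !=.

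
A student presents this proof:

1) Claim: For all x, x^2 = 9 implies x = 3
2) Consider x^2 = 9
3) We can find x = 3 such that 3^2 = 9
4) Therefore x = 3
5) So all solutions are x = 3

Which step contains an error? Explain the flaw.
Step 4: Therefore x = 3

Step 4 incorrectly concludes that x = 3 is the only solution. The proof shows that x = 3 is A solution (existence), but does not show it is the ONLY solution (uniqueness). In fact, x = -3 is also a solution since (-3)^2 = 9. Finding one solution doesn't prove there are no others.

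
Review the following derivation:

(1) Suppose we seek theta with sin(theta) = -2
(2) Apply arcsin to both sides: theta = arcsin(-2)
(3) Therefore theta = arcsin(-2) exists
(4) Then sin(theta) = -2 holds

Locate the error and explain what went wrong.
Step 2: Apply arcsin to both sides: theta = arcsin(-2)

Step 2 applies arcsin to -2. However, arcsin(x) is only defined for x in [-1, 1] because sin(theta) can only produce values in that range. Since |-2| > 1, arcsin(-2) is undefined. There is no angle whose sine equals -2.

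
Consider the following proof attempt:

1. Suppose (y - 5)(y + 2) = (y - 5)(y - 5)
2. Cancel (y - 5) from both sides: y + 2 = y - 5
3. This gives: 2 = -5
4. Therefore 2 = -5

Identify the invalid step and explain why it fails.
Step 2: Cancel (y - 5) from both sides: y + 2 = y - 5

Step 2 cancels (y - 5) from both sides. This is only valid if (y - 5) ≠ 0, i.e., y ≠ 5. When y = 5, both sides equal zero regardless of the other factors. The correct approach requires considering y = 5 as a separate case.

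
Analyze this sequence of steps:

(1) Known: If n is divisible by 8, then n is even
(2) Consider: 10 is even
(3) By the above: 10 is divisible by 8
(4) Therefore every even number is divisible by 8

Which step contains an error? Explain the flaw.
Step 3: By the above: 10 is divisible by 8

Step 3 commits the fallacy of affirming the consequent. The known fact 'divisible by 8 → even' does NOT imply 'even → divisible by 8'. That would be the converse, which is false. For example, 10 is even but 10 ÷ 8 = 1.25, which is not an integer.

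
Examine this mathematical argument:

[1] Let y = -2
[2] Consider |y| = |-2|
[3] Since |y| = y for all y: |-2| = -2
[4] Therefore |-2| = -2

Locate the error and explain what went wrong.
Step 3: Since |y| = y for all y: |-2| = -2

Step 3 incorrectly states that |y| = y for all y. The correct definition is |y| = y when y >= 0, and |y| = -y when y < 0. Since -2 < 0, we have |-2| = -(-2) = 2, not -2.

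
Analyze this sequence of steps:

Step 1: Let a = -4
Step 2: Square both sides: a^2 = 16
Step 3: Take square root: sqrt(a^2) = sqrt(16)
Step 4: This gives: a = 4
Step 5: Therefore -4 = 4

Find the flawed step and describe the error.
Step 4: This gives: a = 4

Step 4 incorrectly states that sqrt(a^2) = a. The correct identity is sqrt(a^2) = |a|. Since a = -4 < 0, we have sqrt(a^2) = |-4| = 4, not a = -4.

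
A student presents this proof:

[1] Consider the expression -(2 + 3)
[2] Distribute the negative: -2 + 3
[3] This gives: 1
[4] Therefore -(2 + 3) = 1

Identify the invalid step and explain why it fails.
Step 2: Distribute the negative: -2 + 3

Step 2 incorrectly distributes the negative sign. The correct distribution is -(2 + 3) = -2 - 3 = -5. The negative must be applied to both terms, not just the first. The error treats -(2 + 3) as -2 + 3, which equals 1 instead of -5.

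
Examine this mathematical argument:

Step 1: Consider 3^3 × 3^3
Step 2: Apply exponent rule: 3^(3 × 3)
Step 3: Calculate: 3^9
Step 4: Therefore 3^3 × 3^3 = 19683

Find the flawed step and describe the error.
Step 2: Apply exponent rule: 3^(3 × 3)

Step 2 incorrectly states that a^b × a^c = a^(b×c). The correct rule is a^b × a^c = a^(b+c). The actual value is 3^3 × 3^3 = 3^6 = 729, not 3^9 = 19683.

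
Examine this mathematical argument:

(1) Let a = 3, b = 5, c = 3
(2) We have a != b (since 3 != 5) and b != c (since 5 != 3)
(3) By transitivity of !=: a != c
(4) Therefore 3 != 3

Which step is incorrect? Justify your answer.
Step 3: By transitivity of !=: a != c

Step 3 incorrectly applies transitivity to the '!=' relation. Transitivity states: if a R b and b R c, then a R c. However, '!=' is not transitive. Counterexample: 3 != 5 and 5 != 3, but 3 = 3 (both equal 3). Transitivity holds for relations like <, <=, =, but not for !=.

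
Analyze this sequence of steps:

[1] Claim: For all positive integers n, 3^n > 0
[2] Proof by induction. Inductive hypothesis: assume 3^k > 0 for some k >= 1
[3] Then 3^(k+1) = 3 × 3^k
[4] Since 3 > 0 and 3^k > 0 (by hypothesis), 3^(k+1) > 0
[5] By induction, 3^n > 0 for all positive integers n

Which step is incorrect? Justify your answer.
Step 5: By induction, 3^n > 0 for all positive integers n

Step 5 concludes the proof by induction, but no base case was ever established. A valid induction proof requires: (1) a base case proving 3^1 > 0, and (2) an inductive step showing IF 3^k > 0 THEN 3^(k+1) > 0. Steps 2-4 correctly establish the inductive step, but without the base case the conclusion in step 5 does not follow.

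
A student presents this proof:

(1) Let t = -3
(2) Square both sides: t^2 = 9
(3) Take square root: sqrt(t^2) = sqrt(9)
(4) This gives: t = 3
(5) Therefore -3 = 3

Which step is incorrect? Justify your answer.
Step 4: This gives: t = 3

Step 4 incorrectly states that sqrt(t^2) = t. The correct identity is sqrt(t^2) = |t|. Since t = -3 < 0, we have sqrt(t^2) = |-3| = 3, not t = -3.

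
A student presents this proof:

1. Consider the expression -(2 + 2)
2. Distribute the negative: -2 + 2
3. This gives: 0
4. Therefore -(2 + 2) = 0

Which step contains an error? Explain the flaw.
Step 2: Distribute the negative: -2 + 2

Step 2 incorrectly distributes the negative sign. The correct distribution is -(2 + 2) = -2 - 2 = -4. The negative must be applied to both terms, not just the first. The error treats -(2 + 2) as -2 + 2, which equals 0 instead of -4.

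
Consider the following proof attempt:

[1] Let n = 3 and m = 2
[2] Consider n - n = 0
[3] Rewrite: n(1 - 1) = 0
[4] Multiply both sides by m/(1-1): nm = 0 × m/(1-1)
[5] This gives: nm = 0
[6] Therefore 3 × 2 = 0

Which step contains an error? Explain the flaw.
Step 4: Multiply both sides by m/(1-1): nm = 0 × m/(1-1)

Step 4 multiplies both sides by m/(1-1). However, 1-1 = 0, so this is multiplication by m/0, which is undefined. We cannot multiply by an undefined expression.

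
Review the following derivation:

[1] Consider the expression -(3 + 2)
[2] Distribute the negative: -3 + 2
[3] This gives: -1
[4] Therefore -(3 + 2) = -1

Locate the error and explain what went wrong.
Step 2: Distribute the negative: -3 + 2

Step 2 incorrectly distributes the negative sign. The correct distribution is -(3 + 2) = -3 - 2 = -5. The negative must be applied to both terms, not just the first. The error treats -(3 + 2) as -3 + 2, which equals -1 instead of -5.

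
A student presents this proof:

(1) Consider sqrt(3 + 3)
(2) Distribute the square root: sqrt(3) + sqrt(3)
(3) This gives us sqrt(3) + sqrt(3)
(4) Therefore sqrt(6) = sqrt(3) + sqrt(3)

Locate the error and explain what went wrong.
Step 2: Distribute the square root: sqrt(3) + sqrt(3)

Step 2 incorrectly 'distributes' the square root over addition. The square root function does not distribute: sqrt(a + b) ≠ sqrt(a) + sqrt(b). In fact, sqrt(3 + 3) = sqrt(6) ≈ 2.4495, while sqrt(3) + sqrt(3) ≈ 3.4641.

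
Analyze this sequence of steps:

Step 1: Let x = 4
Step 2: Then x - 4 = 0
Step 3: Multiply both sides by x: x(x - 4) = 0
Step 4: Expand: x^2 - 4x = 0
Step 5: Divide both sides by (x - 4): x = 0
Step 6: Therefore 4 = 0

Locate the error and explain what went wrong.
Step 5: Divide both sides by (x - 4): x = 0

Step 5 divides both sides by (x - 4). However, since x = 4, we have (x - 4) = 0. Division by zero is undefined, making this step invalid.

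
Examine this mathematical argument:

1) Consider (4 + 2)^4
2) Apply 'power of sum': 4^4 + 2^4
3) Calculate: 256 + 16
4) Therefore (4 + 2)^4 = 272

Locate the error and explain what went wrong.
Step 2: Apply 'power of sum': 4^4 + 2^4

Step 2 incorrectly applies a non-existent rule '(a+b)^n = a^n + b^n'. This is false in general. The correct expansion uses the binomial theorem. The actual value is (4 + 2)^4 = 6^4 = 1296, not 272.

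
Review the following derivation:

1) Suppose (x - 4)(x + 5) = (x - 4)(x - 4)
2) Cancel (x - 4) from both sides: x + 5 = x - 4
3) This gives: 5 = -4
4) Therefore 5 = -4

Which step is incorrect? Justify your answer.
Step 2: Cancel (x - 4) from both sides: x + 5 = x - 4

Step 2 cancels (x - 4) from both sides. This is only valid if (x - 4) ≠ 0, i.e., x ≠ 4. When x = 4, both sides equal zero regardless of the other factors. The correct approach requires considering x = 4 as a separate case.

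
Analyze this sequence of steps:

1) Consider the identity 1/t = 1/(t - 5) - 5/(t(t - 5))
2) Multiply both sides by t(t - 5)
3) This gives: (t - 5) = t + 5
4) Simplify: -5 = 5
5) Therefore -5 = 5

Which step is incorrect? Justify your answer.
Step 3: This gives: (t - 5) = t + 5

Step 3 makes a sign error when clearing denominators. Multiplying -5/(t(t - 5)) by t(t - 5) gives -5, not +5. The correct result is (t - 5) = t - 5, which is trivially true, not (t - 5) = t + 5. (Step 1 is a valid identity: 1/(t - 5) - 5/(t(t - 5)) = (t - 5)/(t(t - 5)) = 1/t.)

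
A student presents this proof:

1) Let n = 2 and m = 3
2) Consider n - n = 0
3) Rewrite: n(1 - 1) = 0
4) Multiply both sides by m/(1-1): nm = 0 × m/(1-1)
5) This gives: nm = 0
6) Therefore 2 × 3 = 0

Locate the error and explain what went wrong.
Step 4: Multiply both sides by m/(1-1): nm = 0 × m/(1-1)

Step 4 multiplies both sides by m/(1-1). However, 1-1 = 0, so this is multiplication by m/0, which is undefined. We cannot multiply by an undefined expression.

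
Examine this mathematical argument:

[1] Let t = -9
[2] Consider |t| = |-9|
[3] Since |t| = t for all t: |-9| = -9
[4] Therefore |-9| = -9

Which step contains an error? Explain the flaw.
Step 3: Since |t| = t for all t: |-9| = -9

Step 3 incorrectly states that |t| = t for all t. The correct definition is |t| = t when t >= 0, and |t| = -t when t < 0. Since -9 < 0, we have |-9| = -(-9) = 9, not -9.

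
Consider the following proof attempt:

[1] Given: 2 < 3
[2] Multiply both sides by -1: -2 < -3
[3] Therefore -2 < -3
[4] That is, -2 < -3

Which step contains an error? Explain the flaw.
Step 2: Multiply both sides by -1: -2 < -3

Step 2 multiplies both sides by -1 but fails to reverse the inequality sign. When multiplying (or dividing) an inequality by a negative number, the direction must be reversed. Since 2 < 3, we should get -2 > -3, i.e., -2 > -3.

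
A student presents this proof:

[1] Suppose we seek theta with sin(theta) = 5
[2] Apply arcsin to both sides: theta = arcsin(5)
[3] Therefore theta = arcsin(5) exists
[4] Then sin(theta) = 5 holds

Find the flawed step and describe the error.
Step 2: Apply arcsin to both sides: theta = arcsin(5)

Step 2 applies arcsin to 5. However, arcsin(x) is only defined for x in [-1, 1] because sin(theta) can only produce values in that range. Since |5| > 1, arcsin(5) is undefined. There is no angle whose sine equals 5.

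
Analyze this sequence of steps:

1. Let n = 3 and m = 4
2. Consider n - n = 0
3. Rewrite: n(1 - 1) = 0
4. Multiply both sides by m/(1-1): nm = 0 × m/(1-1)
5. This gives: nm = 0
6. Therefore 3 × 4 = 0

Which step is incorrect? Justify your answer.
Step 4: Multiply both sides by m/(1-1): nm = 0 × m/(1-1)

Step 4 multiplies both sides by m/(1-1). However, 1-1 = 0, so this is multiplication by m/0, which is undefined. We cannot multiply by an undefined expression.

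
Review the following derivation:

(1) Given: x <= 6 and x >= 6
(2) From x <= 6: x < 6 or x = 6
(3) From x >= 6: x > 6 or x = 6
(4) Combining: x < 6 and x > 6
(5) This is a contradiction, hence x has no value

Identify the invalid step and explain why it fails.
Step 4: Combining: x < 6 and x > 6

Step 4 incorrectly combines the conditions. From x <= 6 and x >= 6, the intersection is x = 6. The error treats the 'or' cases as 'and' requirements. The correct conclusion is that x = 6 is the unique solution, not that no solution exists.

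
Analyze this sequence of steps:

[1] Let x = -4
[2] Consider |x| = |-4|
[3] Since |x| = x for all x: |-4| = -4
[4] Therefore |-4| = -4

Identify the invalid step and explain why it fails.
Step 3: Since |x| = x for all x: |-4| = -4

Step 3 incorrectly states that |x| = x for all x. The correct definition is |x| = x when x >= 0, and |x| = -x when x < 0. Since -4 < 0, we have |-4| = -(-4) = 4, not -4.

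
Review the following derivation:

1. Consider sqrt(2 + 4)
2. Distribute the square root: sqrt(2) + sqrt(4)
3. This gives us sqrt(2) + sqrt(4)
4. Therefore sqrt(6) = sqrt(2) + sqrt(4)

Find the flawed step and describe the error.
Step 2: Distribute the square root: sqrt(2) + sqrt(4)

Step 2 incorrectly 'distributes' the square root over addition. The square root function does not distribute: sqrt(a + b) ≠ sqrt(a) + sqrt(b). In fact, sqrt(2 + 4) = sqrt(6) ≈ 2.4495, while sqrt(2) + sqrt(4) ≈ 3.4142.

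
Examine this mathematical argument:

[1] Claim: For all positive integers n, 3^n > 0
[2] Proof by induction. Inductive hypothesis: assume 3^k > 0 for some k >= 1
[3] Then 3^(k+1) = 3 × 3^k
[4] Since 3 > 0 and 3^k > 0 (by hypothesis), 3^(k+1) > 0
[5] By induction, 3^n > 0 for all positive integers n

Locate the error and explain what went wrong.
Step 5: By induction, 3^n > 0 for all positive integers n

Step 5 concludes the proof by induction, but no base case was ever established. A valid induction proof requires: (1) a base case proving 3^1 > 0, and (2) an inductive step showing IF 3^k > 0 THEN 3^(k+1) > 0. Steps 2-4 correctly establish the inductive step, but without the base case the conclusion in step 5 does not follow.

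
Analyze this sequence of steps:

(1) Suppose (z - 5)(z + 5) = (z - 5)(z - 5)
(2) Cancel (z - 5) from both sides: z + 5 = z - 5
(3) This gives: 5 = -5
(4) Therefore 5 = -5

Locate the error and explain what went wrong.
Step 2: Cancel (z - 5) from both sides: z + 5 = z - 5

Step 2 cancels (z - 5) from both sides. This is only valid if (z - 5) ≠ 0, i.e., z ≠ 5. When z = 5, both sides equal zero regardless of the other factors. The correct approach requires considering z = 5 as a separate case.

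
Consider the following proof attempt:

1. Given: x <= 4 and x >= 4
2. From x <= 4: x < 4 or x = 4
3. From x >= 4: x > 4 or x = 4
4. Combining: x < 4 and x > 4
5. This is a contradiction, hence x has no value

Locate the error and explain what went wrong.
Step 4: Combining: x < 4 and x > 4

Step 4 incorrectly combines the conditions. From x <= 4 and x >= 4, the intersection is x = 4. The error treats the 'or' cases as 'and' requirements. The correct conclusion is that x = 4 is the unique solution, not that no solution exists.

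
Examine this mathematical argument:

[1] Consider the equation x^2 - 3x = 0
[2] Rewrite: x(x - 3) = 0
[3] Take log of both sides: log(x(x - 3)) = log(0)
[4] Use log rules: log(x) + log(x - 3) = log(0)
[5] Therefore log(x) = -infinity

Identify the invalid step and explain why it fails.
Step 3: Take log of both sides: log(x(x - 3)) = log(0)

Step 3 takes the logarithm of both sides, resulting in log(0) on the right side. The logarithm is only defined for positive numbers; log(0) is undefined (approaches negative infinity). This operation is invalid.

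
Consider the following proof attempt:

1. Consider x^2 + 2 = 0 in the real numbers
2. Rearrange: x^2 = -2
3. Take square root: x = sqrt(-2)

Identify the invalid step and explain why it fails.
Step 3: Take square root: x = sqrt(-2)

Step 3 takes the square root of -2, which is negative. In the real number system, the square root of a negative number is undefined. The equation x^2 + 2 = 0 has no real solutions. Square roots of negative numbers only exist in the complex numbers.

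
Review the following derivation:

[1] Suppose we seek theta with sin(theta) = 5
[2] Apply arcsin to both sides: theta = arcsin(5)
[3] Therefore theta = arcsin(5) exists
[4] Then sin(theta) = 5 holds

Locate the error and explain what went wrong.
Step 2: Apply arcsin to both sides: theta = arcsin(5)

Step 2 applies arcsin to 5. However, arcsin(x) is only defined for x in [-1, 1] because sin(theta) can only produce values in that range. Since |5| > 1, arcsin(5) is undefined. There is no angle whose sine equals 5.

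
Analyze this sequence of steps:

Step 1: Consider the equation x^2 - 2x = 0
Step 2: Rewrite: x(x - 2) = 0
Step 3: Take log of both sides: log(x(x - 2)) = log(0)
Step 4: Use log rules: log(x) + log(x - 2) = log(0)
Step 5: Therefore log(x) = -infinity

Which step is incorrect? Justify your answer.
Step 3: Take log of both sides: log(x(x - 2)) = log(0)

Step 3 takes the logarithm of both sides, resulting in log(0) on the right side. The logarithm is only defined for positive numbers; log(0) is undefined (approaches negative infinity). This operation is invalid.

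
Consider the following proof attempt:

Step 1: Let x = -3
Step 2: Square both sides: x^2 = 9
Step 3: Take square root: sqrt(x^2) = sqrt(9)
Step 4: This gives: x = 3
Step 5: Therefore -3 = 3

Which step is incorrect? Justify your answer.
Step 4: This gives: x = 3

Step 4 incorrectly states that sqrt(x^2) = x. The correct identity is sqrt(x^2) = |x|. Since x = -3 < 0, we have sqrt(x^2) = |-3| = 3, not x = -3.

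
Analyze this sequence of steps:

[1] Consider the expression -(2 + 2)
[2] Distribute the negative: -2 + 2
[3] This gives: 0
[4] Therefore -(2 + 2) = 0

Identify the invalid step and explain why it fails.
Step 2: Distribute the negative: -2 + 2

Step 2 incorrectly distributes the negative sign. The correct distribution is -(2 + 2) = -2 - 2 = -4. The negative must be applied to both terms, not just the first. The error treats -(2 + 2) as -2 + 2, which equals 0 instead of -4.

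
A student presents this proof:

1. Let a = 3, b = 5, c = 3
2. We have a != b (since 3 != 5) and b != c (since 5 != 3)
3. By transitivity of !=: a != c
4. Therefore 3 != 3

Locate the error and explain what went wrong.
Step 3: By transitivity of !=: a != c

Step 3 incorrectly applies transitivity to the '!=' relation. Transitivity states: if a R b and b R c, then a R c. However, '!=' is not transitive. Counterexample: 3 != 5 and 5 != 3, but 3 = 3 (both equal 3). Transitivity holds for relations like <, <=, =, but not for !=.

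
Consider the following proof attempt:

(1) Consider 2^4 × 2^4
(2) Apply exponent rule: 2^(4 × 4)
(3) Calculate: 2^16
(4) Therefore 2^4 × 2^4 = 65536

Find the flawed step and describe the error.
Step 2: Apply exponent rule: 2^(4 × 4)

Step 2 incorrectly states that a^b × a^c = a^(b×c). The correct rule is a^b × a^c = a^(b+c). The actual value is 2^4 × 2^4 = 2^8 = 256, not 2^16 = 65536.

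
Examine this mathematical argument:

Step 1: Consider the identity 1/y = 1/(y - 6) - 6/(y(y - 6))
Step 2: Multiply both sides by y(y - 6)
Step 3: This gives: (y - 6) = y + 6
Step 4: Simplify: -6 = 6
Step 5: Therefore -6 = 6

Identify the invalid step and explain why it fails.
Step 3: This gives: (y - 6) = y + 6

Step 3 makes a sign error when clearing denominators. Multiplying -6/(y(y - 6)) by y(y - 6) gives -6, not +6. The correct result is (y - 6) = y - 6, which is trivially true, not (y - 6) = y + 6. (Step 1 is a valid identity: 1/(y - 6) - 6/(y(y - 6)) = (y - 6)/(y(y - 6)) = 1/y.)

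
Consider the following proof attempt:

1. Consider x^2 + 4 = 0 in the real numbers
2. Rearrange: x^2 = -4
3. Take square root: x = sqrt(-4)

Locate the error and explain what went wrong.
Step 3: Take square root: x = sqrt(-4)

Step 3 takes the square root of -4, which is negative. In the real number system, the square root of a negative number is undefined. The equation x^2 + 4 = 0 has no real solutions. Square roots of negative numbers only exist in the complex numbers.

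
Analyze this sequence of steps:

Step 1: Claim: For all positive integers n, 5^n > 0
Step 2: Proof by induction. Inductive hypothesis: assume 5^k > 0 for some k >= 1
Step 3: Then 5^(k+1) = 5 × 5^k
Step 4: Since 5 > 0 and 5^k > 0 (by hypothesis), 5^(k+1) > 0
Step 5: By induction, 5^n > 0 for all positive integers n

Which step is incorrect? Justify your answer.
Step 5: By induction, 5^n > 0 for all positive integers n

Step 5 concludes the proof by induction, but no base case was ever established. A valid induction proof requires: (1) a base case proving 5^1 > 0, and (2) an inductive step showing IF 5^k > 0 THEN 5^(k+1) > 0. Steps 2-4 correctly establish the inductive step, but without the base case the conclusion in step 5 does not follow.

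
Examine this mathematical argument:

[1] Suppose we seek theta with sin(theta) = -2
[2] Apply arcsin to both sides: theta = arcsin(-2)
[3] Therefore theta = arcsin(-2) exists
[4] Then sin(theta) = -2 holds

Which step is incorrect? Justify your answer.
Step 2: Apply arcsin to both sides: theta = arcsin(-2)

Step 2 applies arcsin to -2. However, arcsin(x) is only defined for x in [-1, 1] because sin(theta) can only produce values in that range. Since |-2| > 1, arcsin(-2) is undefined. There is no angle whose sine equals -2.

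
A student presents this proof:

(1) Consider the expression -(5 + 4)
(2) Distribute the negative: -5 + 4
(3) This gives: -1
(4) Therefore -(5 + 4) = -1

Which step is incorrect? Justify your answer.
Step 2: Distribute the negative: -5 + 4

Step 2 incorrectly distributes the negative sign. The correct distribution is -(5 + 4) = -5 - 4 = -9. The negative must be applied to both terms, not just the first. The error treats -(5 + 4) as -5 + 4, which equals -1 instead of -9.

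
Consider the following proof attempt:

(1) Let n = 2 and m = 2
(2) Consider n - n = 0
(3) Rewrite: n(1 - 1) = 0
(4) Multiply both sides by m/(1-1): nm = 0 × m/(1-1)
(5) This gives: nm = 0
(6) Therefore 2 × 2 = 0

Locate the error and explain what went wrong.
Step 4: Multiply both sides by m/(1-1): nm = 0 × m/(1-1)

Step 4 multiplies both sides by m/(1-1). However, 1-1 = 0, so this is multiplication by m/0, which is undefined. We cannot multiply by an undefined expression.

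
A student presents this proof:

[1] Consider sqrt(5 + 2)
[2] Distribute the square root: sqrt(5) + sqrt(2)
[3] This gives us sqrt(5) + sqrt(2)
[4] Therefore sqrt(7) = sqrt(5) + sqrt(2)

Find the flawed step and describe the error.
Step 2: Distribute the square root: sqrt(5) + sqrt(2)

Step 2 incorrectly 'distributes' the square root over addition. The square root function does not distribute: sqrt(a + b) ≠ sqrt(a) + sqrt(b). In fact, sqrt(5 + 2) = sqrt(7) ≈ 2.6458, while sqrt(5) + sqrt(2) ≈ 3.6503.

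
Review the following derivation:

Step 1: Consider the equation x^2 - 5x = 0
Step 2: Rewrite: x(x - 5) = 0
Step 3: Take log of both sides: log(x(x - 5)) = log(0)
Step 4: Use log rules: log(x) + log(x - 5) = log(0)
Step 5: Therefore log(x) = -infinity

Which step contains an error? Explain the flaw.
Step 3: Take log of both sides: log(x(x - 5)) = log(0)

Step 3 takes the logarithm of both sides, resulting in log(0) on the right side. The logarithm is only defined for positive numbers; log(0) is undefined (approaches negative infinity). This operation is invalid.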